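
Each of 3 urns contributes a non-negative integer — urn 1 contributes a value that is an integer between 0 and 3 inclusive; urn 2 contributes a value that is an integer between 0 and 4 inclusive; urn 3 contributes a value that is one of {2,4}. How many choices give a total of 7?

The generating function for the choices is (1 + t + t^2 + t^3)·(1 + t + t^2 + t^3 + t^4)·(t^2 + t^4); the count is [t^7].
(1 + t + t^2 + t^3) has coefficients 1,1,1,1 for degrees 0…3.
(1 + t + t^2 + t^3 + t^4) has coefficients 1,1,1,1,1,0,0,0 for degrees 0…7.
Finally multiplying by (t^2 + t^4), the product of all factors after the first has coefficients 0,0,1,1,2,2,2,1 for degrees 0…7.
[t^7] = 1·1 + 1·2 + 1·2 + 1·2 = 7.

7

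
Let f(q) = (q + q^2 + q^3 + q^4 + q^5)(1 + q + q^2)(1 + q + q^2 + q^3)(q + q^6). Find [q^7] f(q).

12

(q + q^2 + q^3 + q^4 + q^5) has coefficients 0,1,1,1,1,1 for degrees 0…5.
(1 + q + q^2) has coefficients 1,1,1,0,0,0,0,0 for degrees 0…7.
Multiplying by (1 + q + q^2 + q^3) gives running coefficients 1,2,3,3,2,1,0,0 for degrees 0…7.
Finally multiplying by (q + q^6), the product of all factors after the first has coefficients 0,1,2,3,3,2,2,2 for degrees 0…7.
[q^7] = 1·2 + 1·2 + 1·3 + 1·3 + 1·2 = 12.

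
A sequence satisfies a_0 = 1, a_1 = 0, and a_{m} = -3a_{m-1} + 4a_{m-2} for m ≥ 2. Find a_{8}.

13108

The ordinary generating function has denominator 1 + 3x - 4x^2.
Iterating the recurrence: a_0,…,a_{8} = 1, 0, 4, -12, 52, -204, 820, -3276, 13108.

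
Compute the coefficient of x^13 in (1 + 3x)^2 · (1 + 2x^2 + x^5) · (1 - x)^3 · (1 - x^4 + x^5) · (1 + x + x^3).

-127

(1 + 3x)^2 has coefficients 1,6,9 for degrees 0…2.
(1 + 2x^2 + x^5) has coefficients 1,0,2,0,0,1,0,0,0,0,0,0,0,0 for degrees 0…13.
Multiplying by (1 - x)^3 gives running coefficients 1,-3,5,-7,6,-1,-3,3,-1,0,0,0,0,0 for degrees 0…13.
Multiplying by (1 - x^4 + x^5) gives running coefficients 1,-3,5,-7,5,3,-11,15,-14,7,2,-6,4,-1 for degrees 0…13.
Finally multiplying by (1 + x + x^3), the product of all factors after the first has coefficients 1,-2,2,-1,-5,13,-15,9,4,-18,24,-18,5,5 for degrees 0…13.
[x^13] = 1·5 + 6·5 + 9·(-18) = -127.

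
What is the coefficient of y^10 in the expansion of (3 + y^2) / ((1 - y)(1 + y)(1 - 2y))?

4436

Partial fractions give a closed form: a_n = (-2)·1^n + (2/3)·(-1)^n + (13/3)·2^n.
At n = 10: a_10 = 4436.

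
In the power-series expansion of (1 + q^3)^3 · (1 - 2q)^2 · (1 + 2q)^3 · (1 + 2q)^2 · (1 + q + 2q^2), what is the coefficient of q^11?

1164

(1 + q^3)^3 has coefficients 1,0,0,3,0,0,3,0,0,1 for degrees 0…9.
(1 - 2q)^2 has coefficients 1,-4,4,0,0,0,0,0,0,0,0,0 for degrees 0…11.
Multiplying by (1 + 2q)^3 gives running coefficients 1,2,-8,-16,16,32,0,0,0,0,0,0 for degrees 0…11.
Multiplying by (1 + 2q)^2 gives running coefficients 1,6,4,-40,-80,32,192,128,0,0,0,0 for degrees 0…11.
Finally multiplying by (1 + q + 2q^2), the product of all factors after the first has coefficients 1,7,12,-24,-112,-128,64,384,512,256,0,0 for degrees 0…11.
[q^11] = 1·0 + 3·512 + 3·(-128) + 1·12 = 1164.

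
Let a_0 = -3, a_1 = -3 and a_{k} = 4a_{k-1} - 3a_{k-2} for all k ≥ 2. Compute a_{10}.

-3

The ordinary generating function has denominator 1 - 4z + 3z^2.
Iterating the recurrence: a_0,…,a_{10} = -3, -3, -3, -3, -3, -3, -3, -3, -3, -3, -3.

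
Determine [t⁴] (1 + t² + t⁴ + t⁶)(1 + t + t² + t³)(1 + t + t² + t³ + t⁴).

(1 + t² + t⁴ + t⁶) has coefficients 1,0,1,0,1 for degrees 0…4.
(1 + t + t² + t³) has coefficients 1,1,1,1,0 for degrees 0…4.
Finally multiplying by (1 + t + t² + t³ + t⁴), the product of all factors after the first has coefficients 1,2,3,4,4 for degrees 0…4.
[t⁴] = 1·4 + 1·3 + 1·1 = 8.

8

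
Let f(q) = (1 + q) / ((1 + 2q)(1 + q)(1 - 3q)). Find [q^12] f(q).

320503

Partial fractions give a closed form: a_n = (2/5)·(-2)^n + (3/5)·3^n.
At n = 12: a_12 = 320503.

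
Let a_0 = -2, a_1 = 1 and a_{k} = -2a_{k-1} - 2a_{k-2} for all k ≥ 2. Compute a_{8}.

The ordinary generating function has denominator 1 + 2z + 2z^2.
Iterating the recurrence: a_0,…,a_{8} = -2, 1, 2, -6, 8, -4, -8, 24, -32.

-32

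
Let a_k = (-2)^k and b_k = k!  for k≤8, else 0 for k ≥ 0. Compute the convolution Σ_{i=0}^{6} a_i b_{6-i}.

592

The convolution is the t^6 coefficient of A(t)B(t).
Σ = 1·720 − 2·120 + 4·24 − 8·6 + 16·2 − 32·1 + 64·1 = 592.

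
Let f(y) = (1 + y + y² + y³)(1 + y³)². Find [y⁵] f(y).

(1 + y + y² + y³) has coefficients 1,1,1,1 for degrees 0…3.
(1 + y³)² has coefficients 1,0,0,2,0,0 for degrees 0…5.
[y⁵] = 1·0 + 1·0 + 1·2 + 1·0 = 2.

2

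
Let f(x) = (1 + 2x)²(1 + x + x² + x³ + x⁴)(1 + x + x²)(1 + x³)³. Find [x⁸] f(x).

(1 + 2x)² has coefficients 1,4,4 for degrees 0…2.
(1 + x + x² + x³ + x⁴) has coefficients 1,1,1,1,1,0,0,0,0 for degrees 0…8.
Multiplying by (1 + x + x²) gives running coefficients 1,2,3,3,3,2,1,0,0 for degrees 0…8.
Finally multiplying by (1 + x³)³, the product of all factors after the first has coefficients 1,2,3,6,9,11,13,15,15 for degrees 0…8.
[x⁸] = 1·15 + 4·15 + 4·13 = 127.

127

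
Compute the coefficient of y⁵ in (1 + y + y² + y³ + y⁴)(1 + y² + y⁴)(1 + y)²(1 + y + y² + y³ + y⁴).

34

(1 + y + y² + y³ + y⁴) has coefficients 1,1,1,1,1 for degrees 0…4.
(1 + y² + y⁴) has coefficients 1,0,1,0,1,0 for degrees 0…5.
Multiplying by (1 + y)² gives running coefficients 1,2,2,2,2,2 for degrees 0…5.
Finally multiplying by (1 + y + y² + y³ + y⁴), the product of all factors after the first has coefficients 1,3,5,7,9,10 for degrees 0…5.
[y⁵] = 1·10 + 1·9 + 1·7 + 1·5 + 1·3 = 34.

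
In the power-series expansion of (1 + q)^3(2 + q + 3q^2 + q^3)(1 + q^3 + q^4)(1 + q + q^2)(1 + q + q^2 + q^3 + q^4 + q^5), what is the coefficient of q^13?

(1 + q)^3 has coefficients 1,3,3,1 for degrees 0…3.
(2 + q + 3q^2 + q^3) has coefficients 2,1,3,1,0,0,0,0,0,0,0,0,0,0 for degrees 0…13.
Multiplying by (1 + q^3 + q^4) gives running coefficients 2,1,3,3,3,4,4,1,0,0,0,0,0,0 for degrees 0…13.
Multiplying by (1 + q + q^2) gives running coefficients 2,3,6,7,9,10,11,9,5,1,0,0,0,0 for degrees 0…13.
Finally multiplying by (1 + q + q^2 + q^3 + q^4 + q^5), the product of all factors after the first has coefficients 2,5,11,18,27,37,46,52,51,45,36,26,15,6 for degrees 0…13.
[q^13] = 1·6 + 3·15 + 3·26 + 1·36 = 165.

165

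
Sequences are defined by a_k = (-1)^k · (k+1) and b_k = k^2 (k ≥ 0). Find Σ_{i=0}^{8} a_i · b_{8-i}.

20

Write out a_i and b_{8-i} for i = 0,…,8 and sum the products.
Σ = 1·64 − 2·49 + 3·36 − 4·25 + 5·16 − 6·9 + 7·4 − 8·1 + 9·0 = 20.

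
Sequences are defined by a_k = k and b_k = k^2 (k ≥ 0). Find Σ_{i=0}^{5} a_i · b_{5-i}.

50

Write out a_i and b_{5-i} for i = 0,…,5 and sum the products.
Σ = 0·25 + 1·16 + 2·9 + 3·4 + 4·1 + 5·0 = 50.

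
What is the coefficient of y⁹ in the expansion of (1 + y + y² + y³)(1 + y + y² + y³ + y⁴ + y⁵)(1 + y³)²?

(1 + y + y² + y³) has coefficients 1,1,1,1 for degrees 0…3.
(1 + y + y² + y³ + y⁴ + y⁵) has coefficients 1,1,1,1,1,1,0,0,0,0 for degrees 0…9.
Finally multiplying by (1 + y³)², the product of all factors after the first has coefficients 1,1,1,3,3,3,3,3,3,1 for degrees 0…9.
[y⁹] = 1·1 + 1·3 + 1·3 + 1·3 = 10.

10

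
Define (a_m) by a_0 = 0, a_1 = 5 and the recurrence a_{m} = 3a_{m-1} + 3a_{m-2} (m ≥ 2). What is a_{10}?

669465

The ordinary generating function has denominator 1 - 3t - 3t^2.
Iterating the recurrence: a_0,…,a_{10} = 0, 5, 15, 60, 225, 855, 3240, 12285, 46575, 176580, 669465.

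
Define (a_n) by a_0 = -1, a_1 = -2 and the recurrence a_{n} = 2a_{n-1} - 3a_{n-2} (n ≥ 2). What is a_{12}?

131

The ordinary generating function has denominator 1 - 2t + 3t^2.
Iterating the recurrence: a_0,…,a_{12} = -1, -2, -1, 4, 11, 10, -13, -56, -73, 22, 263, 460, 131.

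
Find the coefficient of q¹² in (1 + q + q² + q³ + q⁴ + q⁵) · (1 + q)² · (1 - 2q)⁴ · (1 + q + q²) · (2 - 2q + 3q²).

40

(1 + q + q² + q³ + q⁴ + q⁵) has coefficients 1,1,1,1,1,1 for degrees 0…5.
(1 + q)² has coefficients 1,2,1,0,0,0,0,0,0,0,0,0,0 for degrees 0…12.
Multiplying by (1 - 2q)⁴ gives running coefficients 1,-6,9,8,-24,0,16,0,0,0,0,0,0 for degrees 0…12.
Multiplying by (1 + q + q²) gives running coefficients 1,-5,4,11,-7,-16,-8,16,16,0,0,0,0 for degrees 0…12.
Finally multiplying by (2 - 2q + 3q²), the product of all factors after the first has coefficients 2,-12,21,-1,-24,15,-5,0,-24,16,48,0,0 for degrees 0…12.
[q¹²] = 1·0 + 1·0 + 1·48 + 1·16 + 1·(-24) + 1·0 = 40.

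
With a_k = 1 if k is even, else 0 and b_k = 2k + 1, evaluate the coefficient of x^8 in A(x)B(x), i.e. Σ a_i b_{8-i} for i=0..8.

45

This is [x^8] in the product of the two ordinary generating functions.
Σ = 1·17 + 0·15 + 1·13 + 0·11 + 1·9 + 0·7 + 1·5 + 0·3 + 1·1 = 45.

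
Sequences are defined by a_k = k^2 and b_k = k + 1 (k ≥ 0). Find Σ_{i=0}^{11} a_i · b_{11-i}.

1716

The convolution is the t^11 coefficient of A(t)B(t).
Σ = 0·12 + 1·11 + 4·10 + 9·9 + 16·8 + 25·7 + 36·6 + 49·5 + 64·4 + 81·3 + 100·2 + 121·1 = 1716.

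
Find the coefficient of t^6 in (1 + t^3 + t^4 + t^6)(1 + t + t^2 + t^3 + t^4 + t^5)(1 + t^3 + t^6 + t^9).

6

(1 + t^3 + t^4 + t^6) has coefficients 1,0,0,1,1,0,1 for degrees 0…6.
(1 + t + t^2 + t^3 + t^4 + t^5) has coefficients 1,1,1,1,1,1,0 for degrees 0…6.
Finally multiplying by (1 + t^3 + t^6 + t^9), the product of all factors after the first has coefficients 1,1,1,2,2,2,2 for degrees 0…6.
[t^6] = 1·2 + 1·2 + 1·1 + 1·1 = 6.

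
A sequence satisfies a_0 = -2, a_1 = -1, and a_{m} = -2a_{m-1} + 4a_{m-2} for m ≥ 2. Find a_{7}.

1216

The ordinary generating function has denominator 1 + 2t - 4t^2.
Iterating the recurrence: a_0,…,a_{7} = -2, -1, -6, 8, -40, 112, -384, 1216.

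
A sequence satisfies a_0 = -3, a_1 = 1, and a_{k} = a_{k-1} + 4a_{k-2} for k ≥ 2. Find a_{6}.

-283

The ordinary generating function has denominator 1 - q - 4q^2.
Iterating the recurrence: a_0,…,a_{6} = -3, 1, -11, -7, -51, -79, -283.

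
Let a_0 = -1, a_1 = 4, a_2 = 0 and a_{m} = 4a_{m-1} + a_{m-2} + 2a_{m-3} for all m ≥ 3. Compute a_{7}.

The ordinary generating function has denominator 1 - 4y - y^2 - 2y^3.
Iterating the recurrence: a_0,…,a_{7} = -1, 4, 0, 2, 16, 66, 284, 1234.

1234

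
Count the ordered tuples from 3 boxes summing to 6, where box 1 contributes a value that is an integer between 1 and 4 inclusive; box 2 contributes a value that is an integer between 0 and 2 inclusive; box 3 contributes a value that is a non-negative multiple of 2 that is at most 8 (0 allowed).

The generating function for the choices is (t + t² + t³ + t⁴)·(1 + t + t²)·(1 + t² + t⁴ + t⁶ + t⁸); the count is [t⁶].
(t + t² + t³ + t⁴) has coefficients 0,1,1,1,1 for degrees 0…4.
(1 + t + t²) has coefficients 1,1,1,0,0,0,0 for degrees 0…6.
Finally multiplying by (1 + t² + t⁴ + t⁶ + t⁸), the product of all factors after the first has coefficients 1,1,2,1,2,1,2 for degrees 0…6.
[t⁶] = 1·1 + 1·2 + 1·1 + 1·2 = 6.

6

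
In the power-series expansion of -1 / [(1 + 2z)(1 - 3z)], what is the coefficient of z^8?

-4039

Partial fractions give a closed form: a_n = (-2/5)·(-2)^n + (-3/5)·3^n.
At n = 8: a_8 = -4039.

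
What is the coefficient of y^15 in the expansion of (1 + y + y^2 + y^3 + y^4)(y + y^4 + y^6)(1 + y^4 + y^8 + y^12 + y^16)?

(1 + y + y^2 + y^3 + y^4) has coefficients 1,1,1,1,1 for degrees 0…4.
(y + y^4 + y^6) has coefficients 0,1,0,0,1,0,1,0,0,0,0,0,0,0,0,0 for degrees 0…15.
Finally multiplying by (1 + y^4 + y^8 + y^12 + y^16), the product of all factors after the first has coefficients 0,1,0,0,1,1,1,0,1,1,1,0,1,1,1,0 for degrees 0…15.
[y^15] = 1·0 + 1·1 + 1·1 + 1·1 + 1·0 = 3.

3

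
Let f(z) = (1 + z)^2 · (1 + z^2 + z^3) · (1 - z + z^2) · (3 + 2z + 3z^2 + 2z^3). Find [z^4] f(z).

17

(1 + z)^2 has coefficients 1,2,1 for degrees 0…2.
(1 + z^2 + z^3) has coefficients 1,0,1,1,0 for degrees 0…4.
Multiplying by (1 - z + z^2) gives running coefficients 1,-1,2,0,0 for degrees 0…4.
Finally multiplying by (3 + 2z + 3z^2 + 2z^3), the product of all factors after the first has coefficients 3,-1,7,3,4 for degrees 0…4.
[z^4] = 1·4 + 2·3 + 1·7 = 17.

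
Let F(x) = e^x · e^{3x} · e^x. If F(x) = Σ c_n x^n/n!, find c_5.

The EGF product rule gives c_5 = Σ_{k_1+k_2+k_3=5} C(5; k_1,k_2,k_3) · ∏ g_i(k_i), where e^x gives (1)^k; e^{3x} gives (3)^k; e^x gives (1)^k.
g_1(k) for k = 0…5: 1, 1, 1, 1, 1, 1.
g_2(k) for k = 0…5: 1, 3, 9, 27, 81, 243.
g_3(k) for k = 0…5: 1, 1, 1, 1, 1, 1.
First combine the last two factors: h(k) = Σ_j C(k,j)·g_2(j)·g_3(k−j) for k = 0…5: 1, 4, 16, 64, 256, 1024.
c_5 = Σ_k C(5,k)·g_1(k)·h(5−k) = 1·1·1024 + 5·1·256 + 10·1·64 + 10·1·16 + 5·1·4 + 1·1·1 = 1024 + 1280 + 640 + 160 + 20 + 1 = 3125.

3125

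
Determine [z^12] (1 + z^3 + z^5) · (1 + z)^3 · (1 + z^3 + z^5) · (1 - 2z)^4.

(1 + z^3 + z^5) has coefficients 1,0,0,1,0,1 for degrees 0…5.
(1 + z)^3 has coefficients 1,3,3,1,0,0,0,0,0,0,0,0,0 for degrees 0…12.
Multiplying by (1 + z^3 + z^5) gives running coefficients 1,3,3,2,3,4,4,3,1,0,0,0,0 for degrees 0…12.
Finally multiplying by (1 - 2z)^4, the product of all factors after the first has coefficients 1,-5,3,18,-21,-20,28,3,-7,0,-8,16,16 for degrees 0…12.
[z^12] = 1·16 + 1·0 + 1·3 = 19.

19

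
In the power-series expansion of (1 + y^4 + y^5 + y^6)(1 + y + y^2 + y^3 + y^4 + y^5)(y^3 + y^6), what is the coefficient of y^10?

5

(1 + y^4 + y^5 + y^6) has coefficients 1,0,0,0,1,1,1 for degrees 0…6.
(1 + y + y^2 + y^3 + y^4 + y^5) has coefficients 1,1,1,1,1,1,0,0,0,0,0 for degrees 0…10.
Finally multiplying by (y^3 + y^6), the product of all factors after the first has coefficients 0,0,0,1,1,1,2,2,2,1,1 for degrees 0…10.
[y^10] = 1·1 + 1·2 + 1·1 + 1·1 = 5.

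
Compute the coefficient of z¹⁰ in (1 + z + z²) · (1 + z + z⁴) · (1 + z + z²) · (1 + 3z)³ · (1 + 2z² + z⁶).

(1 + z + z²) has coefficients 1,1,1 for degrees 0…2.
(1 + z + z⁴) has coefficients 1,1,0,0,1,0,0,0,0,0,0 for degrees 0…10.
Multiplying by (1 + z + z²) gives running coefficients 1,2,2,1,1,1,1,0,0,0,0 for degrees 0…10.
Multiplying by (1 + 3z)³ gives running coefficients 1,11,47,100,118,91,64,63,54,27,0 for degrees 0…10.
Finally multiplying by (1 + 2z² + z⁶), the product of all factors after the first has coefficients 1,11,49,122,212,291,301,256,229,253,226 for degrees 0…10.
[z¹⁰] = 1·226 + 1·253 + 1·229 = 708.

708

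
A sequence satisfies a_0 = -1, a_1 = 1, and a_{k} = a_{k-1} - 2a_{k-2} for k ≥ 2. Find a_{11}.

The ordinary generating function has denominator 1 - t + 2t^2.
Iterating the recurrence: a_0,…,a_{11} = -1, 1, 3, 1, -5, -7, 3, 17, 11, -23, -45, 1.

1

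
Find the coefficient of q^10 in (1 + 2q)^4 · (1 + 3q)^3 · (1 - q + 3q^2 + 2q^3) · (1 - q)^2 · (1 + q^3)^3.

(1 + 2q)^4 has coefficients 1,8,24,32,16 for degrees 0…4.
(1 + 3q)^3 has coefficients 1,9,27,27,0,0,0,0,0,0,0 for degrees 0…10.
Multiplying by (1 - q + 3q^2 + 2q^3) gives running coefficients 1,8,21,29,72,135,54,0,0,0,0 for degrees 0…10.
Multiplying by (1 - q)^2 gives running coefficients 1,6,6,-5,35,20,-144,27,54,0,0 for degrees 0…10.
Finally multiplying by (1 + q^3)^3, the product of all factors after the first has coefficients 1,6,6,-2,53,38,-156,150,132,-446,192 for degrees 0…10.
[q^10] = 1·192 + 8·(-446) + 24·132 + 32·150 + 16·(-156) = 2096.

2096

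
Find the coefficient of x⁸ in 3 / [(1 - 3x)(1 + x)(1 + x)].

11079

The denominator gives the recurrence a_n = a_(n−1) + 5a_(n−2) + 3a_(n−3) for n ≥ 3; the numerator fixes a_0 = 3, a_1 = 3, a_2 = 18.
Iterating: 3, 3, 18, 42, 141, 405, 1236, 3684, 11079, so a_8 = 11079.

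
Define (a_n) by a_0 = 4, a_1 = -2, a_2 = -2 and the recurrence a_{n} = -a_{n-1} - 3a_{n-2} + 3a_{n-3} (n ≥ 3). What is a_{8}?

The ordinary generating function has denominator 1 + x + 3x^2 - 3x^3.
Iterating the recurrence: a_0,…,a_{8} = 4, -2, -2, 20, -20, -46, 166, -88, -548.

-548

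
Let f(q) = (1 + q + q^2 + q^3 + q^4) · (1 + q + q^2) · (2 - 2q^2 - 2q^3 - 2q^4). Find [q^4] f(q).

(1 + q + q^2 + q^3 + q^4) has coefficients 1,1,1,1,1 for degrees 0…4.
(1 + q + q^2) has coefficients 1,1,1,0,0 for degrees 0…4.
Finally multiplying by (2 - 2q^2 - 2q^3 - 2q^4), the product of all factors after the first has coefficients 2,2,0,-4,-6 for degrees 0…4.
[q^4] = 1·(-6) + 1·(-4) + 1·0 + 1·2 + 1·2 = -6.

-6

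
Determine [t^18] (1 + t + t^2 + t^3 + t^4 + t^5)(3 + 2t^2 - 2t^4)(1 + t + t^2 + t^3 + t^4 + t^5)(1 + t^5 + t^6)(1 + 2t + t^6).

7

(1 + t + t^2 + t^3 + t^4 + t^5) has coefficients 1,1,1,1,1,1 for degrees 0…5.
(3 + 2t^2 - 2t^4) has coefficients 3,0,2,0,-2,0,0,0,0,0,0,0,0,0,0,0,0,0,0 for degrees 0…18.
Multiplying by (1 + t + t^2 + t^3 + t^4 + t^5) gives running coefficients 3,3,5,5,3,3,0,0,-2,-2,0,0,0,0,0,0,0,0,0 for degrees 0…18.
Multiplying by (1 + t^5 + t^6) gives running coefficients 3,3,5,5,3,6,6,8,8,6,6,3,0,-2,-4,-2,0,0,0 for degrees 0…18.
Finally multiplying by (1 + 2t + t^6), the product of all factors after the first has coefficients 3,9,11,15,13,12,21,23,29,27,21,21,12,6,0,-4,2,3,0 for degrees 0…18.
[t^18] = 1·0 + 1·3 + 1·2 + 1·(-4) + 1·0 + 1·6 = 7.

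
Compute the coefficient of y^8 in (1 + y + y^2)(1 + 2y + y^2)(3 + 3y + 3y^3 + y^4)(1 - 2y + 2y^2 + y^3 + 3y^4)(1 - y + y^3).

68

(1 + y + y^2) has coefficients 1,1,1 for degrees 0…2.
(1 + 2y + y^2) has coefficients 1,2,1,0,0,0,0,0,0 for degrees 0…8.
Multiplying by (3 + 3y + 3y^3 + y^4) gives running coefficients 3,9,9,6,7,5,1,0,0 for degrees 0…8.
Multiplying by (1 - 2y + 2y^2 + y^3 + 3y^4) gives running coefficients 3,3,-3,9,31,39,38,33,28 for degrees 0…8.
Finally multiplying by (1 - y + y^3), the product of all factors after the first has coefficients 3,0,-6,15,25,5,8,26,34 for degrees 0…8.
[y^8] = 1·34 + 1·26 + 1·8 = 68.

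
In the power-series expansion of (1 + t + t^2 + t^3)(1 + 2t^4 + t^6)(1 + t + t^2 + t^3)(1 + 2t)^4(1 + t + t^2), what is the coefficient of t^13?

1563

(1 + t + t^2 + t^3) has coefficients 1,1,1,1 for degrees 0…3.
(1 + 2t^4 + t^6) has coefficients 1,0,0,0,2,0,1,0,0,0,0,0,0,0 for degrees 0…13.
Multiplying by (1 + t + t^2 + t^3) gives running coefficients 1,1,1,1,2,2,3,3,1,1,0,0,0,0 for degrees 0…13.
Multiplying by (1 + 2t)^4 gives running coefficients 1,9,33,65,82,90,115,155,193,209,176,104,48,16 for degrees 0…13.
Finally multiplying by (1 + t + t^2), the product of all factors after the first has coefficients 1,10,43,107,180,237,287,360,463,557,578,489,328,168 for degrees 0…13.
[t^13] = 1·168 + 1·328 + 1·489 + 1·578 = 1563.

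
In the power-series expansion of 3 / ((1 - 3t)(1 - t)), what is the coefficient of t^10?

Partial fractions give a closed form: a_n = (9/2)·3^n + (-3/2)·1^n.
At n = 10: a_10 = 265719.

265719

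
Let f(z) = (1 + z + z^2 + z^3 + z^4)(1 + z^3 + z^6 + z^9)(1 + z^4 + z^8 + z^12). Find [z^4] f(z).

(1 + z + z^2 + z^3 + z^4) has coefficients 1,1,1,1,1 for degrees 0…4.
(1 + z^3 + z^6 + z^9) has coefficients 1,0,0,1,0 for degrees 0…4.
Finally multiplying by (1 + z^4 + z^8 + z^12), the product of all factors after the first has coefficients 1,0,0,1,1 for degrees 0…4.
[z^4] = 1·1 + 1·1 + 1·0 + 1·0 + 1·1 = 3.

3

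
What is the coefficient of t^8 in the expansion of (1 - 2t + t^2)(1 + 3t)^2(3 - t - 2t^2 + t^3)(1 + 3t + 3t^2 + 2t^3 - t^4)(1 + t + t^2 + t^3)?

(1 - 2t + t^2) has coefficients 1,-2,1 for degrees 0…2.
(1 + 3t)^2 has coefficients 1,6,9,0,0,0,0,0,0 for degrees 0…8.
Multiplying by (3 - t - 2t^2 + t^3) gives running coefficients 3,17,19,-20,-12,9,0,0,0 for degrees 0…8.
Multiplying by (1 + 3t + 3t^2 + 2t^3 - t^4) gives running coefficients 3,26,79,94,16,-66,-68,23,30 for degrees 0…8.
Finally multiplying by (1 + t + t^2 + t^3), the product of all factors after the first has coefficients 3,29,108,202,215,123,-24,-95,-81 for degrees 0…8.
[t^8] = 1·(-81) − 2·(-95) + 1·(-24) = 85.

85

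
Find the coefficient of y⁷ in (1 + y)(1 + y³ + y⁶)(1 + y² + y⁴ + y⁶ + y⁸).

(1 + y) has coefficients 1,1 for degrees 0…1.
(1 + y³ + y⁶) has coefficients 1,0,0,1,0,0,1,0 for degrees 0…7.
Finally multiplying by (1 + y² + y⁴ + y⁶ + y⁸), the product of all factors after the first has coefficients 1,0,1,1,1,1,2,1 for degrees 0…7.
[y⁷] = 1·1 + 1·2 = 3.

3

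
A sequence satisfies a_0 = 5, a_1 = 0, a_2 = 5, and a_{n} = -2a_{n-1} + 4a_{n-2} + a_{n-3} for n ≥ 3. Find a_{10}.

25750

The ordinary generating function has denominator 1 + 2z - 4z^2 - z^3.
Iterating the recurrence: a_0,…,a_{10} = 5, 0, 5, -5, 30, -75, 265, -800, 2585, -8105, 25750.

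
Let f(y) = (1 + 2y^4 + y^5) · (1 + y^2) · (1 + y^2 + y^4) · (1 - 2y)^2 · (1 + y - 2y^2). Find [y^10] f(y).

-28

(1 + 2y^4 + y^5) has coefficients 1,0,0,0,2,1 for degrees 0…5.
(1 + y^2) has coefficients 1,0,1,0,0,0,0,0,0,0,0 for degrees 0…10.
Multiplying by (1 + y^2 + y^4) gives running coefficients 1,0,2,0,2,0,1,0,0,0,0 for degrees 0…10.
Multiplying by (1 - 2y)^2 gives running coefficients 1,-4,6,-8,10,-8,9,-4,4,0,0 for degrees 0…10.
Finally multiplying by (1 + y - 2y^2), the product of all factors after the first has coefficients 1,-3,0,6,-10,18,-19,21,-18,12,-8 for degrees 0…10.
[y^10] = 1·(-8) + 2·(-19) + 1·18 = -28.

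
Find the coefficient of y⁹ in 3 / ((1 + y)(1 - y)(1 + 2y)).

-2046

Partial fractions give a closed form: a_n = (-3/2)·(-1)^n + (1/2)·1^n + (4)·(-2)^n.
At n = 9: a_9 = -2046.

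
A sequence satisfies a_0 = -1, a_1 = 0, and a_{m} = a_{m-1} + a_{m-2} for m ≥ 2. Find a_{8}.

The ordinary generating function has denominator 1 - q - q^2.
Iterating the recurrence: a_0,…,a_{8} = -1, 0, -1, -1, -2, -3, -5, -8, -13.

-13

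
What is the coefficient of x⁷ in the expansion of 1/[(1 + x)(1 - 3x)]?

The denominator gives the recurrence a_n = 2a_(n−1) + 3a_(n−2) for n ≥ 2; the numerator fixes a_0 = 1, a_1 = 2.
Iterating: 1, 2, 7, 20, 61, 182, 547, 1640, so a_7 = 1640.

1640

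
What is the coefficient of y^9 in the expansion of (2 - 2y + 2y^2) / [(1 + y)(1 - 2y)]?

510

The denominator gives the recurrence a_n = a_(n−1) + 2a_(n−2) for n ≥ 3; the numerator fixes a_0 = 2, a_1 = 0, a_2 = 6.
Iterating: 2, 0, 6, 6, 18, 30, 66, 126, 258, 510, so a_9 = 510.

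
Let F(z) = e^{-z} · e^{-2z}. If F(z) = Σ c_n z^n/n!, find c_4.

The EGF product rule gives c_4 = Σ_{k_1+k_2=4} C(4; k_1,k_2) · ∏ g_i(k_i), where e^{-z} gives (-1)^k; e^{-2z} gives (-2)^k.
g_1(k) for k = 0…4: 1, -1, 1, -1, 1.
g_2(k) for k = 0…4: 1, -2, 4, -8, 16.
c_4 = Σ_k C(4,k)·g_1(k)·g_2(4−k) = 1·1·16 + 4·(-1)·(-8) + 6·1·4 + 4·(-1)·(-2) + 1·1·1 = 16 + 32 + 24 + 8 + 1 = 81.

81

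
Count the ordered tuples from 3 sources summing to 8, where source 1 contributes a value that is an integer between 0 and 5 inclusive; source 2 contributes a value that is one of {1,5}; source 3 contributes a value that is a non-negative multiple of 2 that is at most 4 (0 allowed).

4

The generating function for the choices is (1 + t + t² + t³ + t⁴ + t⁵)·(t + t⁵)·(1 + t² + t⁴); the count is [t⁸].
(1 + t + t² + t³ + t⁴ + t⁵) has coefficients 1,1,1,1,1,1 for degrees 0…5.
(t + t⁵) has coefficients 0,1,0,0,0,1,0,0,0 for degrees 0…8.
Finally multiplying by (1 + t² + t⁴), the product of all factors after the first has coefficients 0,1,0,1,0,2,0,1,0 for degrees 0…8.
[t⁸] = 1·0 + 1·1 + 1·0 + 1·2 + 1·0 + 1·1 = 4.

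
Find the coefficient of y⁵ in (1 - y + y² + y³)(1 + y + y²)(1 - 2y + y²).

(1 - y + y² + y³) has coefficients 1,-1,1,1 for degrees 0…3.
(1 + y + y²) has coefficients 1,1,1,0,0,0 for degrees 0…5.
Finally multiplying by (1 - 2y + y²), the product of all factors after the first has coefficients 1,-1,0,-1,1,0 for degrees 0…5.
[y⁵] = 1·0 − 1·1 + 1·(-1) + 1·0 = -2.

-2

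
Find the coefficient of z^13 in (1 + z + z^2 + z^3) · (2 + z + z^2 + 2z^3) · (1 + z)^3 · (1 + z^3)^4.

(1 + z + z^2 + z^3) has coefficients 1,1,1,1 for degrees 0…3.
(2 + z + z^2 + 2z^3) has coefficients 2,1,1,2,0,0,0,0,0,0,0,0,0,0 for degrees 0…13.
Multiplying by (1 + z)^3 gives running coefficients 2,7,10,10,10,7,2,0,0,0,0,0,0,0 for degrees 0…13.
Finally multiplying by (1 + z^3)^4, the product of all factors after the first has coefficients 2,7,10,18,38,47,54,82,88,76,88,82,54,47 for degrees 0…13.
[z^13] = 1·47 + 1·54 + 1·82 + 1·88 = 271.

271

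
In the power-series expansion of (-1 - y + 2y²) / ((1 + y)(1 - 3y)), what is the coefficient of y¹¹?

The denominator gives the recurrence a_n = 2a_(n−1) + 3a_(n−2) for n ≥ 3; the numerator fixes a_0 = -1, a_1 = -3, a_2 = -7.
Iterating: -1, -3, -7, -23, -67, -203, -607, -1823, -5467, -16403, -49207, -147623, so a_11 = -147623.

-147623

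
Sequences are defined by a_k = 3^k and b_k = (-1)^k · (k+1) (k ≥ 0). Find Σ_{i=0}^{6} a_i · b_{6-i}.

412

The convolution is the t^6 coefficient of A(t)B(t).
Σ = 1·7 + 3·(-6) + 9·5 + 27·(-4) + 81·3 + 243·(-2) + 729·1 = 412.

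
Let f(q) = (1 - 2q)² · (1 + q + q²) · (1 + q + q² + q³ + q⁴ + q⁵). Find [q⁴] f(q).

3

(1 - 2q)² has coefficients 1,-4,4 for degrees 0…2.
(1 + q + q²) has coefficients 1,1,1,0,0 for degrees 0…4.
Finally multiplying by (1 + q + q² + q³ + q⁴ + q⁵), the product of all factors after the first has coefficients 1,2,3,3,3 for degrees 0…4.
[q⁴] = 1·3 − 4·3 + 4·3 = 3.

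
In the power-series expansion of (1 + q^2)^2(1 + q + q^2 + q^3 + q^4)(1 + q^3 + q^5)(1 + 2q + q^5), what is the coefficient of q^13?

10

(1 + q^2)^2 has coefficients 1,0,2,0,1 for degrees 0…4.
(1 + q + q^2 + q^3 + q^4) has coefficients 1,1,1,1,1,0,0,0,0,0,0,0,0,0 for degrees 0…13.
Multiplying by (1 + q^3 + q^5) gives running coefficients 1,1,1,2,2,2,2,2,1,1,0,0,0,0 for degrees 0…13.
Finally multiplying by (1 + 2q + q^5), the product of all factors after the first has coefficients 1,3,3,4,6,7,7,7,7,5,4,2,2,1 for degrees 0…13.
[q^13] = 1·1 + 2·2 + 1·5 = 10.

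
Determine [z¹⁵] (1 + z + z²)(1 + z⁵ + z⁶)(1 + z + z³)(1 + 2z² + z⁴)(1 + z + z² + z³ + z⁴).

(1 + z + z²) has coefficients 1,1,1 for degrees 0…2.
(1 + z⁵ + z⁶) has coefficients 1,0,0,0,0,1,1,0,0,0,0,0,0,0,0,0 for degrees 0…15.
Multiplying by (1 + z + z³) gives running coefficients 1,1,0,1,0,1,2,1,1,1,0,0,0,0,0,0 for degrees 0…15.
Multiplying by (1 + 2z² + z⁴) gives running coefficients 1,1,2,3,1,4,2,4,5,4,4,3,1,1,0,0 for degrees 0…15.
Finally multiplying by (1 + z + z² + z³ + z⁴), the product of all factors after the first has coefficients 1,2,4,7,8,11,12,14,16,19,19,20,17,13,9,5 for degrees 0…15.
[z¹⁵] = 1·5 + 1·9 + 1·13 = 27.

27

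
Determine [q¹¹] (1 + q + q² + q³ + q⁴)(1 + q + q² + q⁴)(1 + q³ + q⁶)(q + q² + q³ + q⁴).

24

(1 + q + q² + q³ + q⁴) has coefficients 1,1,1,1,1 for degrees 0…4.
(1 + q + q² + q⁴) has coefficients 1,1,1,0,1,0,0,0,0,0,0,0 for degrees 0…11.
Multiplying by (1 + q³ + q⁶) gives running coefficients 1,1,1,1,2,1,1,2,1,0,1,0 for degrees 0…11.
Finally multiplying by (q + q² + q³ + q⁴), the product of all factors after the first has coefficients 0,1,2,3,4,5,5,5,6,5,4,4 for degrees 0…11.
[q¹¹] = 1·4 + 1·4 + 1·5 + 1·6 + 1·5 = 24.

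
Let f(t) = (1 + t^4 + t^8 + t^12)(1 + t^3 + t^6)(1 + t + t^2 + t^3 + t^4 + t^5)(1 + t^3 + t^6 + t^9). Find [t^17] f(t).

17

(1 + t^4 + t^8 + t^12) has coefficients 1,0,0,0,1,0,0,0,1,0,0,0,1 for degrees 0…12.
(1 + t^3 + t^6) has coefficients 1,0,0,1,0,0,1,0,0,0,0,0,0,0,0,0,0,0 for degrees 0…17.
Multiplying by (1 + t + t^2 + t^3 + t^4 + t^5) gives running coefficients 1,1,1,2,2,2,2,2,2,1,1,1,0,0,0,0,0,0 for degrees 0…17.
Finally multiplying by (1 + t^3 + t^6 + t^9), the product of all factors after the first has coefficients 1,1,1,3,3,3,5,5,5,6,6,6,5,5,5,3,3,3 for degrees 0…17.
[t^17] = 1·3 + 1·5 + 1·6 + 1·3 = 17.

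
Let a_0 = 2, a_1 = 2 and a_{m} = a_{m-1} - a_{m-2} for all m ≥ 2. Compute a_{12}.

The ordinary generating function has denominator 1 - t + t^2.
Iterating the recurrence: a_0,…,a_{12} = 2, 2, 0, -2, -2, 0, 2, 2, 0, -2, -2, 0, 2.

2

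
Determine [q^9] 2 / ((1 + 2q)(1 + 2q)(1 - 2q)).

-5120

The denominator gives the recurrence a_n = −2a_(n−1) + 4a_(n−2) + 8a_(n−3) for n ≥ 3; the numerator fixes a_0 = 2, a_1 = -4, a_2 = 16.
Iterating: 2, -4, 16, -32, 96, -192, 512, -1024, 2560, -5120, so a_9 = -5120.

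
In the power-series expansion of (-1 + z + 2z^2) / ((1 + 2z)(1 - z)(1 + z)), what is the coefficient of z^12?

Partial fractions give a closed form: a_n = (-4/3)·(-2)^n + (1/3)·1^n.
At n = 12: a_12 = -5461.

-5461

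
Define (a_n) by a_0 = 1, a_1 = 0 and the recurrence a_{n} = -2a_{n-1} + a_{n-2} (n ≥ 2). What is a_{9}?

The ordinary generating function has denominator 1 + 2x - x^2.
Iterating the recurrence: a_0,…,a_{9} = 1, 0, 1, -2, 5, -12, 29, -70, 169, -408.

-408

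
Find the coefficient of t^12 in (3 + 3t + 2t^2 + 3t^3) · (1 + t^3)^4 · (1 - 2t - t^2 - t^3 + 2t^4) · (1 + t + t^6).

(3 + 3t + 2t^2 + 3t^3) has coefficients 3,3,2,3 for degrees 0…3.
(1 + t^3)^4 has coefficients 1,0,0,4,0,0,6,0,0,4,0,0,1 for degrees 0…12.
Multiplying by (1 - 2t - t^2 - t^3 + 2t^4) gives running coefficients 1,-2,-1,3,-6,-4,2,-4,-6,-2,4,-4,-3 for degrees 0…12.
Finally multiplying by (1 + t + t^6), the product of all factors after the first has coefficients 1,-1,-3,2,-3,-10,-1,-4,-11,-5,-4,-4,-5 for degrees 0…12.
[t^12] = 3·(-5) + 3·(-4) + 2·(-4) + 3·(-5) = -50.

-50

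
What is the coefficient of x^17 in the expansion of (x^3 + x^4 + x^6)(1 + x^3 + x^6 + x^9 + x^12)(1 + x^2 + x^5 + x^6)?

4

(x^3 + x^4 + x^6) has coefficients 0,0,0,1,1,0,1 for degrees 0…6.
(1 + x^3 + x^6 + x^9 + x^12) has coefficients 1,0,0,1,0,0,1,0,0,1,0,0,1,0,0,0,0,0 for degrees 0…17.
Finally multiplying by (1 + x^2 + x^5 + x^6), the product of all factors after the first has coefficients 1,0,1,1,0,2,2,0,2,2,0,2,2,0,2,1,0,1 for degrees 0…17.
[x^17] = 1·2 + 1·0 + 1·2 = 4.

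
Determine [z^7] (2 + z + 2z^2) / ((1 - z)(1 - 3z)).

8381

The denominator gives the recurrence a_n = 4a_(n−1) − 3a_(n−2) for n ≥ 3; the numerator fixes a_0 = 2, a_1 = 9, a_2 = 32.
Iterating: 2, 9, 32, 101, 308, 929, 2792, 8381, so a_7 = 8381.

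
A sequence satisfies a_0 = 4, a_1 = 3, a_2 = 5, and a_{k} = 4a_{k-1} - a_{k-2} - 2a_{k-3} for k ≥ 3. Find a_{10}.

44729

The ordinary generating function has denominator 1 - 4y + y^2 + 2y^3.
Iterating the recurrence: a_0,…,a_{10} = 4, 3, 5, 9, 25, 81, 281, 993, 3529, 12561, 44729.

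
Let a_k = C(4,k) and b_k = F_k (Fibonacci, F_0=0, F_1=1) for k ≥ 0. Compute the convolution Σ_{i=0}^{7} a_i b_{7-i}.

89

This is [x^7] in the product of the two ordinary generating functions.
Σ = 1·13 + 4·8 + 6·5 + 4·3 + 1·2 + 0·1 + 0·1 + 0·0 = 89.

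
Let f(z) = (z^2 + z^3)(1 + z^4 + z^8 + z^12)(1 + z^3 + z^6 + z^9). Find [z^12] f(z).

(z^2 + z^3) has coefficients 0,0,1,1 for degrees 0…3.
(1 + z^4 + z^8 + z^12) has coefficients 1,0,0,0,1,0,0,0,1,0,0,0,1 for degrees 0…12.
Finally multiplying by (1 + z^3 + z^6 + z^9), the product of all factors after the first has coefficients 1,0,0,1,1,0,1,1,1,1,1,1,1 for degrees 0…12.
[z^12] = 1·1 + 1·1 = 2.

2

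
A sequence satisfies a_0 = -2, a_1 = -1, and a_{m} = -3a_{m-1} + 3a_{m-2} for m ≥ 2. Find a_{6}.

The ordinary generating function has denominator 1 + 3t - 3t^2.
Iterating the recurrence: a_0,…,a_{6} = -2, -1, -3, 6, -27, 99, -378.

-378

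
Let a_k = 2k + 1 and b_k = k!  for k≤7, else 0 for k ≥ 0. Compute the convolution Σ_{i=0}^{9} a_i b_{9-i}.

31728

The convolution is the x^9 coefficient of A(x)B(x).
Σ = 1·0 + 3·0 + 5·5040 + 7·720 + 9·120 + 11·24 + 13·6 + 15·2 + 17·1 + 19·1 = 31728.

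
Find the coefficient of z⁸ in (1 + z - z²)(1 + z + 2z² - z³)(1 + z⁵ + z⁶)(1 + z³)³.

14

(1 + z - z²) has coefficients 1,1,-1 for degrees 0…2.
(1 + z + 2z² - z³) has coefficients 1,1,2,-1,0,0,0,0,0 for degrees 0…8.
Multiplying by (1 + z⁵ + z⁶) gives running coefficients 1,1,2,-1,0,1,2,3,1 for degrees 0…8.
Finally multiplying by (1 + z³)³, the product of all factors after the first has coefficients 1,1,2,2,3,7,2,6,10 for degrees 0…8.
[z⁸] = 1·10 + 1·6 − 1·2 = 14.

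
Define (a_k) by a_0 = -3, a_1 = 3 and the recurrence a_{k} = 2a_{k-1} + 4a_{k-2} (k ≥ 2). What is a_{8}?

-1920

The ordinary generating function has denominator 1 - 2t - 4t^2.
Iterating the recurrence: a_0,…,a_{8} = -3, 3, -6, 0, -24, -48, -192, -576, -1920.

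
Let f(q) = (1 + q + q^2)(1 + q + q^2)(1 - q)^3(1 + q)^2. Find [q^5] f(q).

(1 + q + q^2) has coefficients 1,1,1 for degrees 0…2.
(1 + q + q^2) has coefficients 1,1,1,0,0,0 for degrees 0…5.
Multiplying by (1 - q)^3 gives running coefficients 1,-2,1,-1,2,-1 for degrees 0…5.
Finally multiplying by (1 + q)^2, the product of all factors after the first has coefficients 1,0,-2,-1,1,2 for degrees 0…5.
[q^5] = 1·2 + 1·1 + 1·(-1) = 2.

2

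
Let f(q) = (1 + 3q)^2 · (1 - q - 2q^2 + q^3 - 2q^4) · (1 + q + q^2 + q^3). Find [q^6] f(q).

-55

(1 + 3q)^2 has coefficients 1,6,9 for degrees 0…2.
(1 - q - 2q^2 + q^3 - 2q^4) has coefficients 1,-1,-2,1,-2,0,0 for degrees 0…6.
Finally multiplying by (1 + q + q^2 + q^3), the product of all factors after the first has coefficients 1,0,-2,-1,-4,-3,-1 for degrees 0…6.
[q^6] = 1·(-1) + 6·(-3) + 9·(-4) = -55.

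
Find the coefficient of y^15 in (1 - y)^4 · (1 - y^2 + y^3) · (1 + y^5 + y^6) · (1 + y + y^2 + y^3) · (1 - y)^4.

35

(1 - y)^4 has coefficients 1,-4,6,-4,1 for degrees 0…4.
(1 - y^2 + y^3) has coefficients 1,0,-1,1,0,0,0,0,0,0,0,0,0,0,0,0 for degrees 0…15.
Multiplying by (1 + y^5 + y^6) gives running coefficients 1,0,-1,1,0,1,1,-1,0,1,0,0,0,0,0,0 for degrees 0…15.
Multiplying by (1 + y + y^2 + y^3) gives running coefficients 1,1,0,1,0,1,3,1,1,1,0,1,1,0,0,0 for degrees 0…15.
Finally multiplying by (1 - y)^4, the product of all factors after the first has coefficients 1,-3,2,3,-7,8,-5,-4,11,-8,1,4,-6,3,2,-3 for degrees 0…15.
[y^15] = 1·(-3) − 4·2 + 6·3 − 4·(-6) + 1·4 = 35.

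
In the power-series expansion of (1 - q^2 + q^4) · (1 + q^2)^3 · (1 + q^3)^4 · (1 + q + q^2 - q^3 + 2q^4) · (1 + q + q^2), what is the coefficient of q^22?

35

(1 - q^2 + q^4) has coefficients 1,0,-1,0,1 for degrees 0…4.
(1 + q^2)^3 has coefficients 1,0,3,0,3,0,1,0,0,0,0,0,0,0,0,0,0,0,0,0,0,0,0 for degrees 0…22.
Multiplying by (1 + q^3)^4 gives running coefficients 1,0,3,4,3,12,7,12,18,8,18,12,7,12,3,4,3,0,1,0,0,0,0 for degrees 0…22.
Multiplying by (1 + q + q^2 - q^3 + 2q^4) gives running coefficients 1,1,4,6,12,16,24,36,31,55,46,44,65,29,46,36,12,28,6,6,7,-1,2 for degrees 0…22.
Finally multiplying by (1 + q + q^2), the product of all factors after the first has coefficients 1,2,6,11,22,34,52,76,91,122,132,145,155,138,140,111,94,76,46,40,19,12,8 for degrees 0…22.
[q^22] = 1·8 − 1·19 + 1·46 = 35.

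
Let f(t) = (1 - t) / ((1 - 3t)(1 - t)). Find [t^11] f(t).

177147

The denominator gives the recurrence a_n = 4a_(n−1) − 3a_(n−2) for n ≥ 2; the numerator fixes a_0 = 1, a_1 = 3.
Iterating: 1, 3, 9, 27, 81, 243, 729, 2187, 6561, 19683, 59049, 177147, so a_11 = 177147.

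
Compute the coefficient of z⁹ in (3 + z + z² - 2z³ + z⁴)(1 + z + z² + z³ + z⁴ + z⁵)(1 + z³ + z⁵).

6

(3 + z + z² - 2z³ + z⁴) has coefficients 3,1,1,-2,1 for degrees 0…4.
(1 + z + z² + z³ + z⁴ + z⁵) has coefficients 1,1,1,1,1,1,0,0,0,0 for degrees 0…9.
Finally multiplying by (1 + z³ + z⁵), the product of all factors after the first has coefficients 1,1,1,2,2,3,2,2,2,1 for degrees 0…9.
[z⁹] = 3·1 + 1·2 + 1·2 − 2·2 + 1·3 = 6.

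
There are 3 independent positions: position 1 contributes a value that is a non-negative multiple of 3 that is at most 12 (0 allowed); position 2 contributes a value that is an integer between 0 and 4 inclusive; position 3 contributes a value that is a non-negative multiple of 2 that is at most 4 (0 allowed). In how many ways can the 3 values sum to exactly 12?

The generating function for the choices is (1 + t³ + t⁶ + t⁹ + t¹²)·(1 + t + t² + t³ + t⁴)·(1 + t² + t⁴); the count is [t¹²].
(1 + t³ + t⁶ + t⁹ + t¹²) has coefficients 1,0,0,1,0,0,1,0,0,1,0,0,1 for degrees 0…12.
(1 + t + t² + t³ + t⁴) has coefficients 1,1,1,1,1,0,0,0,0,0,0,0,0 for degrees 0…12.
Finally multiplying by (1 + t² + t⁴), the product of all factors after the first has coefficients 1,1,2,2,3,2,2,1,1,0,0,0,0 for degrees 0…12.
[t¹²] = 1·0 + 1·0 + 1·2 + 1·2 + 1·1 = 5.

5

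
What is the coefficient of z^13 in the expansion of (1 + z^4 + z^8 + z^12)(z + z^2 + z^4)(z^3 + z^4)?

(1 + z^4 + z^8 + z^12) has coefficients 1,0,0,0,1,0,0,0,1,0,0,0,1 for degrees 0…12.
(z + z^2 + z^4) has coefficients 0,1,1,0,1,0,0,0,0,0,0,0,0,0 for degrees 0…13.
Finally multiplying by (z^3 + z^4), the product of all factors after the first has coefficients 0,0,0,0,1,2,1,1,1,0,0,0,0,0 for degrees 0…13.
[z^13] = 1·0 + 1·0 + 1·2 + 1·0 = 2.

2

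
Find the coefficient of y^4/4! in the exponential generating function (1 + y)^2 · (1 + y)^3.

120

The EGF product rule gives c_4 = Σ_{k_1+k_2=4} C(4; k_1,k_2) · ∏ g_i(k_i), where (1+y)^2 gives the falling factorial (2)_k; (1+y)^3 gives the falling factorial (3)_k.
g_1(k) for k = 0…4: 1, 2, 2, 0, 0.
g_2(k) for k = 0…4: 1, 3, 6, 6, 0.
c_4 = Σ_k C(4,k)·g_1(k)·g_2(4−k) = 4·2·6 + 6·2·6 = 48 + 72 = 120.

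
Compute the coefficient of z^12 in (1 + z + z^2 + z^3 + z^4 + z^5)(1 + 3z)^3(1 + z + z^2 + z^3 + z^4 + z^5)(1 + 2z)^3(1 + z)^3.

(1 + z + z^2 + z^3 + z^4 + z^5) has coefficients 1,1,1,1,1,1 for degrees 0…5.
(1 + 3z)^3 has coefficients 1,9,27,27,0,0,0,0,0,0,0,0,0 for degrees 0…12.
Multiplying by (1 + z + z^2 + z^3 + z^4 + z^5) gives running coefficients 1,10,37,64,64,64,63,54,27,0,0,0,0 for degrees 0…12.
Multiplying by (1 + 2z)^3 gives running coefficients 1,16,109,414,972,1512,1727,1712,1619,1314,756,216,0 for degrees 0…12.
Finally multiplying by (1 + z)^3, the product of all factors after the first has coefficients 1,19,160,790,2557,5779,9593,12401,13448,13034,11267,8045,4230 for degrees 0…12.
[z^12] = 1·4230 + 1·8045 + 1·11267 + 1·13034 + 1·13448 + 1·12401 = 62425.

62425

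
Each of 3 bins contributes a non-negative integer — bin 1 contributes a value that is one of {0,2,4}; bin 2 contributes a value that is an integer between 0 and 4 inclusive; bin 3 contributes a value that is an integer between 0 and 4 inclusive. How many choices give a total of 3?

The generating function for the choices is (1 + y² + y⁴)·(1 + y + y² + y³ + y⁴)·(1 + y + y² + y³ + y⁴); the count is [y³].
(1 + y² + y⁴) has coefficients 1,0,1,0 for degrees 0…3.
(1 + y + y² + y³ + y⁴) has coefficients 1,1,1,1 for degrees 0…3.
Finally multiplying by (1 + y + y² + y³ + y⁴), the product of all factors after the first has coefficients 1,2,3,4 for degrees 0…3.
[y³] = 1·4 + 1·2 = 6.

6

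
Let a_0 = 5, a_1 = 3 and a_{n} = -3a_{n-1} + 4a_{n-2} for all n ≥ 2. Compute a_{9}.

-104853

The ordinary generating function has denominator 1 + 3y - 4y^2.
Iterating the recurrence: a_0,…,a_{9} = 5, 3, 11, -21, 107, -405, 1643, -6549, 26219, -104853.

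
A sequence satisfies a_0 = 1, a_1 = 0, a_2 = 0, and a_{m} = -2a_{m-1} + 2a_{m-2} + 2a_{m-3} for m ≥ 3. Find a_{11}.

The ordinary generating function has denominator 1 + 2t - 2t^2 - 2t^3.
Iterating the recurrence: a_0,…,a_{11} = 1, 0, 0, 2, -4, 12, -28, 72, -176, 440, -1088, 2704.

2704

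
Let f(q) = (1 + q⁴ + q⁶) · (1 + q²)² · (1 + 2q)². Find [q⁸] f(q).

(1 + q⁴ + q⁶) has coefficients 1,0,0,0,1,0,1 for degrees 0…6.
(1 + q²)² has coefficients 1,0,2,0,1,0,0,0,0 for degrees 0…8.
Finally multiplying by (1 + 2q)², the product of all factors after the first has coefficients 1,4,6,8,9,4,4,0,0 for degrees 0…8.
[q⁸] = 1·0 + 1·9 + 1·6 = 15.

15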